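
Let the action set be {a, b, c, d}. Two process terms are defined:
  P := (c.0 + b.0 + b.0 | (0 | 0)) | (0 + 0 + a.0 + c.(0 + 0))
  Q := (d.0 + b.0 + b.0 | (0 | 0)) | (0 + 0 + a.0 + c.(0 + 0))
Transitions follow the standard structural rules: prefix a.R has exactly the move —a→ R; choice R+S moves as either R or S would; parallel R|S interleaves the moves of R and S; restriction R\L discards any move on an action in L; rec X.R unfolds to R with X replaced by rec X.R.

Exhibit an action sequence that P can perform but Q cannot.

Reachable graph of P (9 states):
  p0 = (c.0 + b.0 + b.0 | (0 | 0)) | (0 + 0 + a.0 + c.(0 + 0)) ⊢ ··a··> p1, ··b··> p2, ··b··> p3, ··c··> p2, ··c··> p4
  p1 = (c.0 + b.0 + b.0 | (0 | 0)) | 0 ⊢ ··b··> p5, ··b··> p6, ··c··> p6
  p2 = 0 | (0 + 0 + a.0 + c.(0 + 0)) ⊢ ··a··> p6, ··c··> p7
  p3 = 0 | (0 | 0) | (0 + 0 + a.0 + c.(0 + 0)) ⊢ ··a··> p5, ··c··> p8
  p4 = (c.0 + b.0 + b.0 | (0 | 0)) | (0 + 0) ⊢ ··b··> p7, ··b··> p8, ··c··> p7
  p5 = 0 | (0 | 0) | 0 ⊢ ∅
  p6 = 0 | 0 ⊢ ∅
  p7 = 0 | (0 + 0) ⊢ ∅
  p8 = 0 | (0 | 0) | (0 + 0) ⊢ ∅
Reachable graph of Q (9 states):
  q0 = (d.0 + b.0 + b.0 | (0 | 0)) | (0 + 0 + a.0 + c.(0 + 0)) ⊢ ··a··> q1, ··b··> q2, ··b··> q3, ··c··> q4, ··d··> q2
  q1 = (d.0 + b.0 + b.0 | (0 | 0)) | 0 ⊢ ··b··> q5, ··b··> q6, ··d··> q6
  q2 = 0 | (0 + 0 + a.0 + c.(0 + 0)) ⊢ ··a··> q6, ··c··> q7
  q3 = 0 | (0 | 0) | (0 + 0 + a.0 + c.(0 + 0)) ⊢ ··a··> q5, ··c··> q8
  q4 = (d.0 + b.0 + b.0 | (0 | 0)) | (0 + 0) ⊢ ··b··> q7, ··b··> q8, ··d··> q7
  q5 = 0 | (0 | 0) | 0 ⊢ ∅
  q6 = 0 | 0 ⊢ ∅
  q7 = 0 | (0 + 0) ⊢ ∅
  q8 = 0 | (0 | 0) | (0 + 0) ⊢ ∅
Run σ = ⟨ac⟩ on P: start {p0}
  [1] a ⇒ {p1}
  [2] c ⇒ {p6}
  ✓ P
Run σ = ⟨ac⟩ on Q: start {q0}
  [1] a ⇒ {q1}
  [2] c ⇒ ∅  — Q cannot continue

ac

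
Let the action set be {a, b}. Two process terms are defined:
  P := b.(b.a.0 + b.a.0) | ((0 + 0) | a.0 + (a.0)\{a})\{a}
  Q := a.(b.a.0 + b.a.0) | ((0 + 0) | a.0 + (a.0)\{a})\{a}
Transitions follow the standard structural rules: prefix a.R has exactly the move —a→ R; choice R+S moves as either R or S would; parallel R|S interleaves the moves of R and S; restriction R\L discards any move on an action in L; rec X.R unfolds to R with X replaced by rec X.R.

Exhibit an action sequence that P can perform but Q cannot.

LTS(P): 4 reachable states
  s0 = b.(b.a.0 + b.a.0) | ((0 + 0) | a.0 + (a.0)\{a})\{a} has moves ··b··> s1
  s1 = (b.a.0 + b.a.0) | ((0 + 0) | a.0 + (a.0)\{a})\{a} has moves ··b··> s2
  s2 = a.0 | ((0 + 0) | a.0 + (a.0)\{a})\{a} has moves ··a··> s3
  s3 = 0 | ((0 + 0) | a.0 + (a.0)\{a})\{a} has moves (no moves)
LTS(Q): 4 reachable states
  t0 = a.(b.a.0 + b.a.0) | ((0 + 0) | a.0 + (a.0)\{a})\{a} has moves ··a··> t1
  t1 = (b.a.0 + b.a.0) | ((0 + 0) | a.0 + (a.0)\{a})\{a} has moves ··b··> t2
  t2 = a.0 | ((0 + 0) | a.0 + (a.0)\{a})\{a} has moves ··a··> t3
  t3 = 0 | ((0 + 0) | a.0 + (a.0)\{a})\{a} has moves (no moves)
Trace ⟨b⟩ through P, begin at {s0}:
  after b @ step 1: {s1}
  P completes σ.
Trace ⟨b⟩ through Q, begin at {t0}:
  after b @ step 1: ∅  — Q cannot continue

b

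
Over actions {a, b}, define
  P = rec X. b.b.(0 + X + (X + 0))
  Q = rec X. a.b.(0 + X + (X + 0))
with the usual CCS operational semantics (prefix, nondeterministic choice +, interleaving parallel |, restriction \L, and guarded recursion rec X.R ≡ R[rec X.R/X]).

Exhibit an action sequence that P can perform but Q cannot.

b

Reachable graph of P (3 states):
  u0 = rec X. b.b.(0 + X + (X + 0)) | -b-> u1
  u1 = b.(0 + (rec X. b.b.(0 + X + (X + 0))) + ((rec X. b.b.(0 + X + (X + 0))) + 0)) | -b-> u2
  u2 = 0 + (rec X. b.b.(0 + X + (X + 0))) + ((rec X. b.b.(0 + X + (X + 0))) + 0) | -b-> u1
Reachable graph of Q (3 states):
  v0 = rec X. a.b.(0 + X + (X + 0)) | -a-> v1
  v1 = b.(0 + (rec X. a.b.(0 + X + (X + 0))) + ((rec X. a.b.(0 + X + (X + 0))) + 0)) | -b-> v2
  v2 = 0 + (rec X. a.b.(0 + X + (X + 0))) + ((rec X. a.b.(0 + X + (X + 0))) + 0) | -a-> v1
Trace ⟨b⟩ through P, begin at {u0}:
  after b @ step 1: {u1}
  P completes σ.
Trace ⟨b⟩ through Q, begin at {v0}:
  after b @ step 1: ∅  — Q cannot continue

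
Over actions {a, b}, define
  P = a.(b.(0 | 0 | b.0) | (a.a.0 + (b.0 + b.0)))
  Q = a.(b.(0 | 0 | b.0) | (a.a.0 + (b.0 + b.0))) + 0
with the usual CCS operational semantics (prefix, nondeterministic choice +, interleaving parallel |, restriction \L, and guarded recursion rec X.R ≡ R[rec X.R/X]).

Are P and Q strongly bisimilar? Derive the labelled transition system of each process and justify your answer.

P ~ Q

Reachable graph of P (10 states):
  s0 = a.(b.(0 | 0 | b.0) | (a.a.0 + (b.0 + b.0))) | --a--▸ s1
  s1 = b.(0 | 0 | b.0) | (a.a.0 + (b.0 + b.0)) | --a--▸ s2, --b--▸ s3, --b--▸ s4
  s2 = b.(0 | 0 | b.0) | a.0 | --a--▸ s4, --b--▸ s5
  s3 = 0 | 0 | b.0 | (a.a.0 + (b.0 + b.0)) | --a--▸ s5, --b--▸ s6, --b--▸ s7
  s4 = b.(0 | 0 | b.0) | 0 | --b--▸ s7
  s5 = 0 | 0 | b.0 | a.0 | --a--▸ s7, --b--▸ s8
  s6 = 0 | 0 | 0 | (a.a.0 + (b.0 + b.0)) | --a--▸ s8, --b--▸ s9
  s7 = 0 | 0 | b.0 | 0 | --b--▸ s9
  s8 = 0 | 0 | 0 | a.0 | --a--▸ s9
  s9 = 0 | 0 | 0 | 0 | ·
Reachable graph of Q (10 states):
  t0 = a.(b.(0 | 0 | b.0) | (a.a.0 + (b.0 + b.0))) + 0 | --a--▸ t1
  t1 = b.(0 | 0 | b.0) | (a.a.0 + (b.0 + b.0)) | --a--▸ t2, --b--▸ t3, --b--▸ t4
  t2 = b.(0 | 0 | b.0) | a.0 | --a--▸ t4, --b--▸ t5
  t3 = 0 | 0 | b.0 | (a.a.0 + (b.0 + b.0)) | --a--▸ t5, --b--▸ t6, --b--▸ t7
  t4 = b.(0 | 0 | b.0) | 0 | --b--▸ t7
  t5 = 0 | 0 | b.0 | a.0 | --a--▸ t7, --b--▸ t8
  t6 = 0 | 0 | 0 | (a.a.0 + (b.0 + b.0)) | --a--▸ t8, --b--▸ t9
  t7 = 0 | 0 | b.0 | 0 | --b--▸ t9
  t8 = 0 | 0 | 0 | a.0 | --a--▸ t9
  t9 = 0 | 0 | 0 | 0 | ·
Coarsest stable partition (strong bisimilarity classes):
  B0 = {s0, t0}
  B1 = {s1, t1}
  B2 = {s3, t3}
  B3 = {s6, t6}
  B4 = {s8, t8}
  B5 = {s9, t9}
  B6 = {s5, t5}
  B7 = {s7, t7}
  B8 = {s2, t2}
  B9 = {s4, t4}
s0 ∈ B0, t0 ∈ B0 → same block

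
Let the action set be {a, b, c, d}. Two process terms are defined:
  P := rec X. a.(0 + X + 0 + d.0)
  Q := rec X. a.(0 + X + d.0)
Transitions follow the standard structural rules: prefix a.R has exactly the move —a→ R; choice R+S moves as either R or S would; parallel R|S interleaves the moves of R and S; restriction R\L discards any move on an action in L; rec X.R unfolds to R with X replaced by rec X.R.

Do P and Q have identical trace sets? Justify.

P's transition system — 3 states:
  m0 = rec X. a.(0 + X + 0 + d.0) | —a→ m1
  m1 = 0 + (rec X. a.(0 + X + 0 + d.0)) + 0 + d.0 | —a→ m1, —d→ m2
  m2 = 0 | ·
Q's transition system — 3 states:
  n0 = rec X. a.(0 + X + d.0) | —a→ n1
  n1 = 0 + (rec X. a.(0 + X + d.0)) + d.0 | —a→ n1, —d→ n2
  n2 = 0 | ·
Bisimilarity quotient blocks:
  B0 = {m0, n0}
  B1 = {m1, n1}
  B2 = {m2, n2}
m0 ∈ B0, n0 ∈ B0 → same block
Bisimilar ⇒ trace-equivalent.

YES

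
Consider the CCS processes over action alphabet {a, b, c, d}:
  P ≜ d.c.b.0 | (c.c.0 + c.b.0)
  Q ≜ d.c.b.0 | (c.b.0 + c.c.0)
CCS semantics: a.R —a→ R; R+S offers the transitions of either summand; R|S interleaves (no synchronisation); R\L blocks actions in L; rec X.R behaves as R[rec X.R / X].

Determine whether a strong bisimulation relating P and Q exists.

LTS(P): 16 reachable states
  u0 = d.c.b.0 | (c.c.0 + c.b.0) :: ··c··> u1, ··c··> u2, ··d··> u3
  u1 = d.c.b.0 | b.0 :: ··b··> u4, ··d··> u5
  u2 = d.c.b.0 | c.0 :: ··c··> u4, ··d··> u6
  u3 = c.b.0 | (c.c.0 + c.b.0) :: ··c··> u5, ··c··> u6, ··c··> u7
  u4 = d.c.b.0 | 0 :: ··d··> u8
  u5 = c.b.0 | b.0 :: ··b··> u8, ··c··> u9
  u6 = c.b.0 | c.0 :: ··c··> u10, ··c··> u8
  u7 = b.0 | (c.c.0 + c.b.0) :: ··b··> u11, ··c··> u10, ··c··> u9
  u8 = c.b.0 | 0 :: ··c··> u12
  u9 = b.0 | b.0 :: ··b··> u12, ··b··> u13
  u10 = b.0 | c.0 :: ··b··> u14, ··c··> u12
  u11 = 0 | (c.c.0 + c.b.0) :: ··c··> u13, ··c··> u14
  u12 = b.0 | 0 :: ··b··> u15
  u13 = 0 | b.0 :: ··b··> u15
  u14 = 0 | c.0 :: ··c··> u15
  u15 = 0 | 0 :: (no moves)
LTS(Q): 16 reachable states
  v0 = d.c.b.0 | (c.b.0 + c.c.0) :: ··c··> v1, ··c··> v2, ··d··> v3
  v1 = d.c.b.0 | b.0 :: ··b··> v4, ··d··> v5
  v2 = d.c.b.0 | c.0 :: ··c··> v4, ··d··> v6
  v3 = c.b.0 | (c.b.0 + c.c.0) :: ··c··> v5, ··c··> v6, ··c··> v7
  v4 = d.c.b.0 | 0 :: ··d··> v8
  v5 = c.b.0 | b.0 :: ··b··> v8, ··c··> v9
  v6 = c.b.0 | c.0 :: ··c··> v10, ··c··> v8
  v7 = b.0 | (c.b.0 + c.c.0) :: ··b··> v11, ··c··> v10, ··c··> v9
  v8 = c.b.0 | 0 :: ··c··> v12
  v9 = b.0 | b.0 :: ··b··> v12, ··b··> v13
  v10 = b.0 | c.0 :: ··b··> v14, ··c··> v12
  v11 = 0 | (c.b.0 + c.c.0) :: ··c··> v13, ··c··> v14
  v12 = b.0 | 0 :: ··b··> v15
  v13 = 0 | b.0 :: ··b··> v15
  v14 = 0 | c.0 :: ··c··> v15
  v15 = 0 | 0 :: (no moves)
Partition-refinement fixed point:
  B0 = {u0, v0}
  B1 = {u3, v3}
  B2 = {u6, v6}
  B3 = {u10, v10}
  B4 = {u14, v14}
  B5 = {u15, v15}
  B6 = {u12, u13, v12, v13}
  B7 = {u8, v8}
  B8 = {u7, v7}
  B9 = {u9, v9}
  B10 = {u11, v11}
  B11 = {u5, v5}
  B12 = {u1, v1}
  B13 = {u4, v4}
  B14 = {u2, v2}
u0 ∈ B0, v0 ∈ B0 → same block

P ~ Q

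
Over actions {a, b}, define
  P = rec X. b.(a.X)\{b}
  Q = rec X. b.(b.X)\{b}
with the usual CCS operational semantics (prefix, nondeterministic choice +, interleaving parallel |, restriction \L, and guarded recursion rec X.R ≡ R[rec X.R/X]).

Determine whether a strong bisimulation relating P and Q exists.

LTS(P): 3 reachable states
  p0 = rec X. b.(a.X)\{b} :: -b-> p1
  p1 = (a.(rec X. b.(a.X)\{b}))\{b} :: -a-> p2
  p2 = (rec X. b.(a.X)\{b})\{b} :: ∅
LTS(Q): 2 reachable states
  q0 = rec X. b.(b.X)\{b} :: -b-> q1
  q1 = (b.(rec X. b.(b.X)\{b}))\{b} :: ∅
Partition-refinement fixed point:
  B0 = {p0}
  B1 = {p1}
  B2 = {p2, q1}
  B3 = {q0}
p0 ∈ B0, q0 ∈ B3 → different blocks

NO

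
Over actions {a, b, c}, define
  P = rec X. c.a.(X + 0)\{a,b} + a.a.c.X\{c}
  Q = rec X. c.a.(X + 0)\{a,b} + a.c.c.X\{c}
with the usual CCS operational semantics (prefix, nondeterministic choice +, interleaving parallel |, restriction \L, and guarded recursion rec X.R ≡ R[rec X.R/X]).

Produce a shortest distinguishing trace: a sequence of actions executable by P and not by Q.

LTS(P): 9 reachable states
  p0 = rec X. c.a.(X + 0)\{a,b} + a.a.c.X\{c} ⊢ =a=> p1, =c=> p2
  p1 = a.c.(rec X. c.a.(X + 0)\{a,b} + a.a.c.X\{c})\{c} ⊢ =a=> p3
  p2 = a.((rec X. c.a.(X + 0)\{a,b} + a.a.c.X\{c}) + 0)\{a,b} ⊢ =a=> p4
  p3 = c.(rec X. c.a.(X + 0)\{a,b} + a.a.c.X\{c})\{c} ⊢ =c=> p5
  p4 = ((rec X. c.a.(X + 0)\{a,b} + a.a.c.X\{c}) + 0)\{a,b} ⊢ =c=> p6
  p5 = (rec X. c.a.(X + 0)\{a,b} + a.a.c.X\{c})\{c} ⊢ =a=> p7
  p6 = (a.((rec X. c.a.(X + 0)\{a,b} + a.a.c.X\{c}) + 0)\{a,b})\{a,b} ⊢ (no moves)
  p7 = (a.c.(rec X. c.a.(X + 0)\{a,b} + a.a.c.X\{c})\{c})\{c} ⊢ =a=> p8
  p8 = (c.(rec X. c.a.(X + 0)\{a,b} + a.a.c.X\{c})\{c})\{c} ⊢ (no moves)
LTS(Q): 8 reachable states
  q0 = rec X. c.a.(X + 0)\{a,b} + a.c.c.X\{c} ⊢ =a=> q1, =c=> q2
  q1 = c.c.(rec X. c.a.(X + 0)\{a,b} + a.c.c.X\{c})\{c} ⊢ =c=> q3
  q2 = a.((rec X. c.a.(X + 0)\{a,b} + a.c.c.X\{c}) + 0)\{a,b} ⊢ =a=> q4
  q3 = c.(rec X. c.a.(X + 0)\{a,b} + a.c.c.X\{c})\{c} ⊢ =c=> q5
  q4 = ((rec X. c.a.(X + 0)\{a,b} + a.c.c.X\{c}) + 0)\{a,b} ⊢ =c=> q6
  q5 = (rec X. c.a.(X + 0)\{a,b} + a.c.c.X\{c})\{c} ⊢ =a=> q7
  q6 = (a.((rec X. c.a.(X + 0)\{a,b} + a.c.c.X\{c}) + 0)\{a,b})\{a,b} ⊢ (no moves)
  q7 = (c.c.(rec X. c.a.(X + 0)\{a,b} + a.c.c.X\{c})\{c})\{c} ⊢ (no moves)
Trace ⟨aa⟩ through P, begin at {p0}:
  after a @ step 1: {p1}
  after a @ step 2: {p3}
  P completes σ.
Trace ⟨aa⟩ through Q, begin at {q0}:
  after a @ step 1: {q1}
  after a @ step 2: no successor for Q

aa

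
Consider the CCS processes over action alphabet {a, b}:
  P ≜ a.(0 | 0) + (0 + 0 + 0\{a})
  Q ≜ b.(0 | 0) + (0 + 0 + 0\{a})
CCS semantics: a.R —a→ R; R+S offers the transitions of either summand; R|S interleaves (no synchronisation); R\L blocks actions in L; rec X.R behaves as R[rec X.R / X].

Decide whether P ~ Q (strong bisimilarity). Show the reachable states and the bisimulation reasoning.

not bisimilar

LTS(P): 2 reachable states
  m0 = a.(0 | 0) + (0 + 0 + 0\{a}) → =a=> m1
  m1 = 0 | 0 → deadlocked
LTS(Q): 2 reachable states
  n0 = b.(0 | 0) + (0 + 0 + 0\{a}) → =b=> n1
  n1 = 0 | 0 → deadlocked
Bisimilarity quotient blocks:
  B0 = {m0}
  B1 = {m1, n1}
  B2 = {n0}
m0 ∈ B0, n0 ∈ B2 → different blocks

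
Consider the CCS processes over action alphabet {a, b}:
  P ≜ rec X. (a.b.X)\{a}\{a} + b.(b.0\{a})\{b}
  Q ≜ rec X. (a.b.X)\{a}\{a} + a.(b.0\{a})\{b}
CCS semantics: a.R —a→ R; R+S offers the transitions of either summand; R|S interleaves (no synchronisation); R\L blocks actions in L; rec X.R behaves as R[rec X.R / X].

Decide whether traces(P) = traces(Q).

LTS(P): 2 reachable states
  u0 = rec X. (a.b.X)\{a}\{a} + b.(b.0\{a})\{b} ⊢ --b--▸ u1
  u1 = (b.0\{a})\{b} ⊢ ·
LTS(Q): 2 reachable states
  v0 = rec X. (a.b.X)\{a}\{a} + a.(b.0\{a})\{b} ⊢ --a--▸ v1
  v1 = (b.0\{a})\{b} ⊢ ·
Executing b from P (initial set {u0}):
  after b @ step 1: {u1}
  — P admits the full trace.
Executing b from Q (initial set {v0}):
  after b @ step 1: no successor for Q

NO — witness ⟨b⟩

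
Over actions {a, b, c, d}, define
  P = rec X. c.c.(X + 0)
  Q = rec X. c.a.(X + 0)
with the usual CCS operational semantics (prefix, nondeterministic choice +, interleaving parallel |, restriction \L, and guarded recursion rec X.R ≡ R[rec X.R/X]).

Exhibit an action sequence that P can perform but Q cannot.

cc

Reachable graph of P (3 states):
  m0 = rec X. c.c.(X + 0) → ··c··> m1
  m1 = c.((rec X. c.c.(X + 0)) + 0) → ··c··> m2
  m2 = (rec X. c.c.(X + 0)) + 0 → ··c··> m1
Reachable graph of Q (3 states):
  n0 = rec X. c.a.(X + 0) → ··c··> n1
  n1 = a.((rec X. c.a.(X + 0)) + 0) → ··a··> n2
  n2 = (rec X. c.a.(X + 0)) + 0 → ··c··> n1
Executing cc from P (initial set {m0}):
  step 1 (c): {m1}
  step 2 (c): {m2}
  P completes σ.
Executing cc from Q (initial set {n0}):
  step 1 (c): {n1}
  step 2 (c): ∅  — Q cannot continue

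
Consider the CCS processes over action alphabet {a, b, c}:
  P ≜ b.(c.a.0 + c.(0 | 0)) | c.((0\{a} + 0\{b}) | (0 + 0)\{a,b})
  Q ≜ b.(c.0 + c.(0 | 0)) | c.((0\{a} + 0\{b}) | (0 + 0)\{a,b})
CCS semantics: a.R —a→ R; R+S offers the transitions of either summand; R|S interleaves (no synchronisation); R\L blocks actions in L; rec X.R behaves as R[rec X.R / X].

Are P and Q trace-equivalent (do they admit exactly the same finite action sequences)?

NO — witness ⟨bca⟩

LTS(P): 10 reachable states
  m0 = b.(c.a.0 + c.(0 | 0)) | c.((0\{a} + 0\{b}) | (0 + 0)\{a,b}) has moves —b→ m1, —c→ m2
  m1 = (c.a.0 + c.(0 | 0)) | c.((0\{a} + 0\{b}) | (0 + 0)\{a,b}) has moves —c→ m3, —c→ m4, —c→ m5
  m2 = b.(c.a.0 + c.(0 | 0)) | ((0\{a} + 0\{b}) | (0 + 0)\{a,b}) has moves —b→ m3
  m3 = (c.a.0 + c.(0 | 0)) | ((0\{a} + 0\{b}) | (0 + 0)\{a,b}) has moves —c→ m6, —c→ m7
  m4 = 0 | 0 | c.((0\{a} + 0\{b}) | (0 + 0)\{a,b}) has moves —c→ m6
  m5 = a.0 | c.((0\{a} + 0\{b}) | (0 + 0)\{a,b}) has moves —a→ m8, —c→ m7
  m6 = 0 | 0 | ((0\{a} + 0\{b}) | (0 + 0)\{a,b}) has moves (no moves)
  m7 = a.0 | ((0\{a} + 0\{b}) | (0 + 0)\{a,b}) has moves —a→ m9
  m8 = 0 | c.((0\{a} + 0\{b}) | (0 + 0)\{a,b}) has moves —c→ m9
  m9 = 0 | ((0\{a} + 0\{b}) | (0 + 0)\{a,b}) has moves (no moves)
LTS(Q): 8 reachable states
  n0 = b.(c.0 + c.(0 | 0)) | c.((0\{a} + 0\{b}) | (0 + 0)\{a,b}) has moves —b→ n1, —c→ n2
  n1 = (c.0 + c.(0 | 0)) | c.((0\{a} + 0\{b}) | (0 + 0)\{a,b}) has moves —c→ n3, —c→ n4, —c→ n5
  n2 = b.(c.0 + c.(0 | 0)) | ((0\{a} + 0\{b}) | (0 + 0)\{a,b}) has moves —b→ n3
  n3 = (c.0 + c.(0 | 0)) | ((0\{a} + 0\{b}) | (0 + 0)\{a,b}) has moves —c→ n6, —c→ n7
  n4 = 0 | 0 | c.((0\{a} + 0\{b}) | (0 + 0)\{a,b}) has moves —c→ n7
  n5 = 0 | c.((0\{a} + 0\{b}) | (0 + 0)\{a,b}) has moves —c→ n6
  n6 = 0 | ((0\{a} + 0\{b}) | (0 + 0)\{a,b}) has moves (no moves)
  n7 = 0 | 0 | ((0\{a} + 0\{b}) | (0 + 0)\{a,b}) has moves (no moves)
Trace ⟨bca⟩ through P, begin at {m0}:
  [1] b ⇒ {m1}
  [2] c ⇒ {m3, m4, m5}
  [3] a ⇒ {m8}
  ✓ P
Trace ⟨bca⟩ through Q, begin at {n0}:
  [1] b ⇒ {n1}
  [2] c ⇒ {n3, n4, n5}
  [3] a ⇒ ∅  — Q cannot continue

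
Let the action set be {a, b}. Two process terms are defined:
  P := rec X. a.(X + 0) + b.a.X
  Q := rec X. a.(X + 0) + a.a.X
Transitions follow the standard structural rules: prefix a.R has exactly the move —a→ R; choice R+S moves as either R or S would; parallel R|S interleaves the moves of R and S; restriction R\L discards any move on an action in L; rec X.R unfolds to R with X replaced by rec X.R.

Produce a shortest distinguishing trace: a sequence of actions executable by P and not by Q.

LTS(P): 3 reachable states
  p0 = rec X. a.(X + 0) + b.a.X :: ··a··> p1, ··b··> p2
  p1 = (rec X. a.(X + 0) + b.a.X) + 0 :: ··a··> p1, ··b··> p2
  p2 = a.(rec X. a.(X + 0) + b.a.X) :: ··a··> p0
LTS(Q): 3 reachable states
  q0 = rec X. a.(X + 0) + a.a.X :: ··a··> q1, ··a··> q2
  q1 = (rec X. a.(X + 0) + a.a.X) + 0 :: ··a··> q1, ··a··> q2
  q2 = a.(rec X. a.(X + 0) + a.a.X) :: ··a··> q0
Run σ = ⟨b⟩ on P: start {p0}
  [1] b ⇒ {p2}
  P completes σ.
Run σ = ⟨b⟩ on Q: start {q0}
  [1] b ⇒ ∅ (Q stuck)

b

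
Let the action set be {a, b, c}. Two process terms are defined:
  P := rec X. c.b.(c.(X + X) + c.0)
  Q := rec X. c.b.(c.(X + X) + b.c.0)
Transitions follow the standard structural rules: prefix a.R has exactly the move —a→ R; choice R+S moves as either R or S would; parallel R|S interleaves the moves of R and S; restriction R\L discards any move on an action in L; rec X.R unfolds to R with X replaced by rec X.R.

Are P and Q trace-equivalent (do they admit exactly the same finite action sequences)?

traces(P) ≠ traces(Q) — witness ⟨cbb⟩

P's transition system — 5 states:
  s0 = rec X. c.b.(c.(X + X) + c.0) ⊢ ··c··> s1
  s1 = b.(c.((rec X. c.b.(c.(X + X) + c.0)) + (rec X. c.b.(c.(X + X) + c.0))) + c.0) ⊢ ··b··> s2
  s2 = c.((rec X. c.b.(c.(X + X) + c.0)) + (rec X. c.b.(c.(X + X) + c.0))) + c.0 ⊢ ··c··> s3, ··c··> s4
  s3 = (rec X. c.b.(c.(X + X) + c.0)) + (rec X. c.b.(c.(X + X) + c.0)) ⊢ ··c··> s1
  s4 = 0 ⊢ deadlocked
Q's transition system — 6 states:
  t0 = rec X. c.b.(c.(X + X) + b.c.0) ⊢ ··c··> t1
  t1 = b.(c.((rec X. c.b.(c.(X + X) + b.c.0)) + (rec X. c.b.(c.(X + X) + b.c.0))) + b.c.0) ⊢ ··b··> t2
  t2 = c.((rec X. c.b.(c.(X + X) + b.c.0)) + (rec X. c.b.(c.(X + X) + b.c.0))) + b.c.0 ⊢ ··b··> t3, ··c··> t4
  t3 = c.0 ⊢ ··c··> t5
  t4 = (rec X. c.b.(c.(X + X) + b.c.0)) + (rec X. c.b.(c.(X + X) + b.c.0)) ⊢ ··c··> t1
  t5 = 0 ⊢ deadlocked
Executing cbb from Q (initial set {t0}):
  after c @ step 1: {t1}
  after b @ step 2: {t2}
  after b @ step 3: {t3}
  Q completes σ.
Executing cbb from P (initial set {s0}):
  after c @ step 1: {s1}
  after b @ step 2: {s2}
  after b @ step 3: no successor for P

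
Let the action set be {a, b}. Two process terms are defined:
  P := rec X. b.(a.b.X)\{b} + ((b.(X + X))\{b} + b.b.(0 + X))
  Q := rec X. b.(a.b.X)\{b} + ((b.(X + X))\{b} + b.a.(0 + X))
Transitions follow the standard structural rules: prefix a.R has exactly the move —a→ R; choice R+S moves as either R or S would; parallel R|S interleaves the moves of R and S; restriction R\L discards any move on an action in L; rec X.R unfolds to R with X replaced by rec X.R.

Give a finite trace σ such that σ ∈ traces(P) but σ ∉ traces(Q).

bb

Reachable graph of P (5 states):
  p0 = rec X. b.(a.b.X)\{b} + ((b.(X + X))\{b} + b.b.(0 + X)) | -b-> p1, -b-> p2
  p1 = (a.b.(rec X. b.(a.b.X)\{b} + ((b.(X + X))\{b} + b.b.(0 + X))))\{b} | -a-> p3
  p2 = b.(0 + (rec X. b.(a.b.X)\{b} + ((b.(X + X))\{b} + b.b.(0 + X)))) | -b-> p4
  p3 = (b.(rec X. b.(a.b.X)\{b} + ((b.(X + X))\{b} + b.b.(0 + X))))\{b} | ∅
  p4 = 0 + (rec X. b.(a.b.X)\{b} + ((b.(X + X))\{b} + b.b.(0 + X))) | -b-> p1, -b-> p2
Reachable graph of Q (5 states):
  q0 = rec X. b.(a.b.X)\{b} + ((b.(X + X))\{b} + b.a.(0 + X)) | -b-> q1, -b-> q2
  q1 = (a.b.(rec X. b.(a.b.X)\{b} + ((b.(X + X))\{b} + b.a.(0 + X))))\{b} | -a-> q3
  q2 = a.(0 + (rec X. b.(a.b.X)\{b} + ((b.(X + X))\{b} + b.a.(0 + X)))) | -a-> q4
  q3 = (b.(rec X. b.(a.b.X)\{b} + ((b.(X + X))\{b} + b.a.(0 + X))))\{b} | ∅
  q4 = 0 + (rec X. b.(a.b.X)\{b} + ((b.(X + X))\{b} + b.a.(0 + X))) | -b-> q1, -b-> q2
Trace ⟨bb⟩ through P, begin at {p0}:
  after b @ step 1: {p1, p2}
  after b @ step 2: {p4}
  — P admits the full trace.
Trace ⟨bb⟩ through Q, begin at {q0}:
  after b @ step 1: {q1, q2}
  after b @ step 2: no successor for Q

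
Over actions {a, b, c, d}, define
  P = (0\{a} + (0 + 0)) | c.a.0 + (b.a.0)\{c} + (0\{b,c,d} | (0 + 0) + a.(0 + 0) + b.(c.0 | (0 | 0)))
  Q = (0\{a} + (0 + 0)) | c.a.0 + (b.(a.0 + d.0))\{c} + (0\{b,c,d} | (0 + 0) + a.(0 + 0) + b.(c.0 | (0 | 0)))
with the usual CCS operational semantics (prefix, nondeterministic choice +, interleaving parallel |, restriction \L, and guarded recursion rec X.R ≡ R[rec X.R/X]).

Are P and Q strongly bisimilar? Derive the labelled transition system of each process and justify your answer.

P ≁ Q

P's transition system — 8 states:
  p0 = (0\{a} + (0 + 0)) | c.a.0 + (b.a.0)\{c} + (0\{b,c,d} | (0 + 0) + a.(0 + 0) + b.(c.0 | (0 | 0))) → =a=> p1, =b=> p2, =b=> p3, =c=> p4
  p1 = 0 + 0 → (no moves)
  p2 = (a.0)\{c} → =a=> p5
  p3 = c.0 | (0 | 0) → =c=> p6
  p4 = (0\{a} + (0 + 0)) | a.0 → =a=> p7
  p5 = 0\{c} → (no moves)
  p6 = 0 | (0 | 0) → (no moves)
  p7 = (0\{a} + (0 + 0)) | 0 → (no moves)
Q's transition system — 8 states:
  q0 = (0\{a} + (0 + 0)) | c.a.0 + (b.(a.0 + d.0))\{c} + (0\{b,c,d} | (0 + 0) + a.(0 + 0) + b.(c.0 | (0 | 0))) → =a=> q1, =b=> q2, =b=> q3, =c=> q4
  q1 = 0 + 0 → (no moves)
  q2 = (a.0 + d.0)\{c} → =a=> q5, =d=> q5
  q3 = c.0 | (0 | 0) → =c=> q6
  q4 = (0\{a} + (0 + 0)) | a.0 → =a=> q7
  q5 = 0\{c} → (no moves)
  q6 = 0 | (0 | 0) → (no moves)
  q7 = (0\{a} + (0 + 0)) | 0 → (no moves)
Coarsest stable partition (strong bisimilarity classes):
  B0 = {p0}
  B1 = {p1, p5, p6, p7, q1, q5, q6, q7}
  B2 = {p2, p4, q4}
  B3 = {p3, q3}
  B4 = {q0}
  B5 = {q2}
p0 ∈ B0, q0 ∈ B4 → different blocks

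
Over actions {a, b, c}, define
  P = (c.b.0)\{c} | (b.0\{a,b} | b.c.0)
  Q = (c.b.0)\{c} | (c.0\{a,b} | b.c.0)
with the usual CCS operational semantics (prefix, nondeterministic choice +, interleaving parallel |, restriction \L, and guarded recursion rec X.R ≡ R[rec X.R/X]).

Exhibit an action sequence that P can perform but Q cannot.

bb

P's transition system — 6 states:
  s0 = (c.b.0)\{c} | (b.0\{a,b} | b.c.0) has moves ··b··> s1, ··b··> s2
  s1 = (c.b.0)\{c} | (0\{a,b} | b.c.0) has moves ··b··> s3
  s2 = (c.b.0)\{c} | (b.0\{a,b} | c.0) has moves ··b··> s3, ··c··> s4
  s3 = (c.b.0)\{c} | (0\{a,b} | c.0) has moves ··c··> s5
  s4 = (c.b.0)\{c} | (b.0\{a,b} | 0) has moves ··b··> s5
  s5 = (c.b.0)\{c} | (0\{a,b} | 0) has moves stopped
Q's transition system — 6 states:
  t0 = (c.b.0)\{c} | (c.0\{a,b} | b.c.0) has moves ··b··> t1, ··c··> t2
  t1 = (c.b.0)\{c} | (c.0\{a,b} | c.0) has moves ··c··> t3, ··c··> t4
  t2 = (c.b.0)\{c} | (0\{a,b} | b.c.0) has moves ··b··> t3
  t3 = (c.b.0)\{c} | (0\{a,b} | c.0) has moves ··c··> t5
  t4 = (c.b.0)\{c} | (c.0\{a,b} | 0) has moves ··c··> t5
  t5 = (c.b.0)\{c} | (0\{a,b} | 0) has moves stopped
Trace ⟨bb⟩ through P, begin at {s0}:
  after b @ step 1: {s1, s2}
  after b @ step 2: {s3}
  — P admits the full trace.
Trace ⟨bb⟩ through Q, begin at {t0}:
  after b @ step 1: {t1}
  after b @ step 2: ∅  — Q cannot continue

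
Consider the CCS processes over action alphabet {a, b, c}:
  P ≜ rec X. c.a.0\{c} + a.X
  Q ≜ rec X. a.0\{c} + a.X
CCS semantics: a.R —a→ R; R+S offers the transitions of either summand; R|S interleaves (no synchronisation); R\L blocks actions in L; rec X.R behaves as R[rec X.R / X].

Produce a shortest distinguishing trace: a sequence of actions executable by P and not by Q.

c

LTS(P): 3 reachable states
  s0 = rec X. c.a.0\{c} + a.X has moves -a-> s0, -c-> s1
  s1 = a.0\{c} has moves -a-> s2
  s2 = 0\{c} has moves deadlocked
LTS(Q): 2 reachable states
  t0 = rec X. a.0\{c} + a.X has moves -a-> t0, -a-> t1
  t1 = 0\{c} has moves deadlocked
Trace ⟨c⟩ through P, begin at {s0}:
  step 1 (c): {s1}
  ✓ P
Trace ⟨c⟩ through Q, begin at {t0}:
  step 1 (c): no successor for Q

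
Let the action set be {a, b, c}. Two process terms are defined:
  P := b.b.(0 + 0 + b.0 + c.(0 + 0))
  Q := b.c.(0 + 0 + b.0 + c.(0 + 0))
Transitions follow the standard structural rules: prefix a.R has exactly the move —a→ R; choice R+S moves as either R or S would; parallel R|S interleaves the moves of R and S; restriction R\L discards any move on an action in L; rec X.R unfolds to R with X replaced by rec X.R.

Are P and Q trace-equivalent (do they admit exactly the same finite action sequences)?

LTS(P): 5 reachable states
  u0 = b.b.(0 + 0 + b.0 + c.(0 + 0)) | ··b··> u1
  u1 = b.(0 + 0 + b.0 + c.(0 + 0)) | ··b··> u2
  u2 = 0 + 0 + b.0 + c.(0 + 0) | ··b··> u3, ··c··> u4
  u3 = 0 | stopped
  u4 = 0 + 0 | stopped
LTS(Q): 5 reachable states
  v0 = b.c.(0 + 0 + b.0 + c.(0 + 0)) | ··b··> v1
  v1 = c.(0 + 0 + b.0 + c.(0 + 0)) | ··c··> v2
  v2 = 0 + 0 + b.0 + c.(0 + 0) | ··b··> v3, ··c··> v4
  v3 = 0 | stopped
  v4 = 0 + 0 | stopped
Executing bb from P (initial set {u0}):
  [1] b ⇒ {u1}
  [2] b ⇒ {u2}
  ✓ P
Executing bb from Q (initial set {v0}):
  [1] b ⇒ {v1}
  [2] b ⇒ ∅ (Q stuck)

trace-distinct — witness ⟨bb⟩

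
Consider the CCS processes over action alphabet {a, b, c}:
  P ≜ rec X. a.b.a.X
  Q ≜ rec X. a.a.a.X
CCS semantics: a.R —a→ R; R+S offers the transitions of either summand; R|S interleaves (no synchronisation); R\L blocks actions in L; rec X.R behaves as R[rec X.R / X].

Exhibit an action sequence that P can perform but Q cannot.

ab

P's transition system — 3 states:
  p0 = rec X. a.b.a.X ⊢ -a-> p1
  p1 = b.a.(rec X. a.b.a.X) ⊢ -b-> p2
  p2 = a.(rec X. a.b.a.X) ⊢ -a-> p0
Q's transition system — 3 states:
  q0 = rec X. a.a.a.X ⊢ -a-> q1
  q1 = a.a.(rec X. a.a.a.X) ⊢ -a-> q2
  q2 = a.(rec X. a.a.a.X) ⊢ -a-> q0
Trace ⟨ab⟩ through P, begin at {p0}:
  after a @ step 1: {p1}
  after b @ step 2: {p2}
  P completes σ.
Trace ⟨ab⟩ through Q, begin at {q0}:
  after a @ step 1: {q1}
  after b @ step 2: ∅  — Q cannot continue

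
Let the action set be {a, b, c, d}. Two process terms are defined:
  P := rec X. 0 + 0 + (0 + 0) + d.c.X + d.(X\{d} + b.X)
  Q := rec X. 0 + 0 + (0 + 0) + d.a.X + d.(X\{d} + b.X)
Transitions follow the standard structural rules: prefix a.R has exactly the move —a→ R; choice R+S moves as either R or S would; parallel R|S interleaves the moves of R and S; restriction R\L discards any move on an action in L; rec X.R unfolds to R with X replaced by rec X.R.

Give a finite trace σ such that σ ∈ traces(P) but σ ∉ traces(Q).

LTS(P): 3 reachable states
  s0 = rec X. 0 + 0 + (0 + 0) + d.c.X + d.(X\{d} + b.X) → ··d··> s1, ··d··> s2
  s1 = (rec X. 0 + 0 + (0 + 0) + d.c.X + d.(X\{d} + b.X))\{d} + b.(rec X. 0 + 0 + (0 + 0) + d.c.X + d.(X\{d} + b.X)) → ··b··> s0
  s2 = c.(rec X. 0 + 0 + (0 + 0) + d.c.X + d.(X\{d} + b.X)) → ··c··> s0
LTS(Q): 3 reachable states
  t0 = rec X. 0 + 0 + (0 + 0) + d.a.X + d.(X\{d} + b.X) → ··d··> t1, ··d··> t2
  t1 = (rec X. 0 + 0 + (0 + 0) + d.a.X + d.(X\{d} + b.X))\{d} + b.(rec X. 0 + 0 + (0 + 0) + d.a.X + d.(X\{d} + b.X)) → ··b··> t0
  t2 = a.(rec X. 0 + 0 + (0 + 0) + d.a.X + d.(X\{d} + b.X)) → ··a··> t0
Trace ⟨dc⟩ through P, begin at {s0}:
  [1] d ⇒ {s1, s2}
  [2] c ⇒ {s0}
  — P admits the full trace.
Trace ⟨dc⟩ through Q, begin at {t0}:
  [1] d ⇒ {t1, t2}
  [2] c ⇒ ∅  — Q cannot continue

dc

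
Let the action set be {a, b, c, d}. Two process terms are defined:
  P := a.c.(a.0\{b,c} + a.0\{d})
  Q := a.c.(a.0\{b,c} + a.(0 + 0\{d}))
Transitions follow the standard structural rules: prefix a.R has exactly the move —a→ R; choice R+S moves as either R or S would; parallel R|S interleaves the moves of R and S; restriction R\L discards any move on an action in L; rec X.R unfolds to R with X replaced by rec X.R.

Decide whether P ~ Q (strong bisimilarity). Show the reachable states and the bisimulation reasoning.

YES

P's transition system — 5 states:
  s0 = a.c.(a.0\{b,c} + a.0\{d}) → —a→ s1
  s1 = c.(a.0\{b,c} + a.0\{d}) → —c→ s2
  s2 = a.0\{b,c} + a.0\{d} → —a→ s3, —a→ s4
  s3 = 0\{b,c} → ∅
  s4 = 0\{d} → ∅
Q's transition system — 5 states:
  t0 = a.c.(a.0\{b,c} + a.(0 + 0\{d})) → —a→ t1
  t1 = c.(a.0\{b,c} + a.(0 + 0\{d})) → —c→ t2
  t2 = a.0\{b,c} + a.(0 + 0\{d}) → —a→ t3, —a→ t4
  t3 = 0 + 0\{d} → ∅
  t4 = 0\{b,c} → ∅
Bisimilarity quotient blocks:
  B0 = {s0, t0}
  B1 = {s1, t1}
  B2 = {s2, t2}
  B3 = {s3, s4, t3, t4}
s0 ∈ B0, t0 ∈ B0 → same block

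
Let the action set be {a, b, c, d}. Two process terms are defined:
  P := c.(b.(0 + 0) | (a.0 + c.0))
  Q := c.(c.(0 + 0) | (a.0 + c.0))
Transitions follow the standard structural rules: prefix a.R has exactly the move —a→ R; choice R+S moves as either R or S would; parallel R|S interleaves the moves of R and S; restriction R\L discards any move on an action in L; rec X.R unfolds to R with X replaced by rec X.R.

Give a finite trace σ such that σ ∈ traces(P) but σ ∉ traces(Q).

Reachable graph of P (5 states):
  u0 = c.(b.(0 + 0) | (a.0 + c.0)) → -c-> u1
  u1 = b.(0 + 0) | (a.0 + c.0) → -a-> u2, -b-> u3, -c-> u2
  u2 = b.(0 + 0) | 0 → -b-> u4
  u3 = (0 + 0) | (a.0 + c.0) → -a-> u4, -c-> u4
  u4 = (0 + 0) | 0 → stopped
Reachable graph of Q (5 states):
  v0 = c.(c.(0 + 0) | (a.0 + c.0)) → -c-> v1
  v1 = c.(0 + 0) | (a.0 + c.0) → -a-> v2, -c-> v2, -c-> v3
  v2 = c.(0 + 0) | 0 → -c-> v4
  v3 = (0 + 0) | (a.0 + c.0) → -a-> v4, -c-> v4
  v4 = (0 + 0) | 0 → stopped
Run σ = ⟨cb⟩ on P: start {u0}
  [1] c ⇒ {u1}
  [2] b ⇒ {u3}
  P completes σ.
Run σ = ⟨cb⟩ on Q: start {v0}
  [1] c ⇒ {v1}
  [2] b ⇒ ∅ (Q stuck)

cb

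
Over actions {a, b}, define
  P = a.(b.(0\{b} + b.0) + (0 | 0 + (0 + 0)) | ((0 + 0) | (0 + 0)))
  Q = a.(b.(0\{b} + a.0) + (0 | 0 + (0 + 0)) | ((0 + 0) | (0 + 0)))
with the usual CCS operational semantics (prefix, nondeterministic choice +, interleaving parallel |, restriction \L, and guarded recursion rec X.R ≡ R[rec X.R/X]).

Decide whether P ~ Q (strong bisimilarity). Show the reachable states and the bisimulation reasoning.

P ≁ Q

Reachable graph of P (4 states):
  u0 = a.(b.(0\{b} + b.0) + (0 | 0 + (0 + 0)) | ((0 + 0) | (0 + 0))) → —a→ u1
  u1 = b.(0\{b} + b.0) + (0 | 0 + (0 + 0)) | ((0 + 0) | (0 + 0)) → —b→ u2
  u2 = 0\{b} + b.0 → —b→ u3
  u3 = 0 → (no moves)
Reachable graph of Q (4 states):
  v0 = a.(b.(0\{b} + a.0) + (0 | 0 + (0 + 0)) | ((0 + 0) | (0 + 0))) → —a→ v1
  v1 = b.(0\{b} + a.0) + (0 | 0 + (0 + 0)) | ((0 + 0) | (0 + 0)) → —b→ v2
  v2 = 0\{b} + a.0 → —a→ v3
  v3 = 0 → (no moves)
Coarsest stable partition (strong bisimilarity classes):
  B0 = {u0}
  B1 = {u1}
  B2 = {u2}
  B3 = {u3, v3}
  B4 = {v0}
  B5 = {v1}
  B6 = {v2}
u0 ∈ B0, v0 ∈ B4 → different blocks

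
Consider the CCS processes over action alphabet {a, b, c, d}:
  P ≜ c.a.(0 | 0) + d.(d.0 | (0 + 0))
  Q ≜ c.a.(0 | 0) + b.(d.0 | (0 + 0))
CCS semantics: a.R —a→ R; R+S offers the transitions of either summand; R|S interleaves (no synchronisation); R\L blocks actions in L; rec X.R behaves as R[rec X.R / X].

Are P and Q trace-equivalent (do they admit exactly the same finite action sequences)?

NO — witness ⟨d⟩

LTS(P): 5 reachable states
  m0 = c.a.(0 | 0) + d.(d.0 | (0 + 0)) ⊢ ··c··> m1, ··d··> m2
  m1 = a.(0 | 0) ⊢ ··a··> m3
  m2 = d.0 | (0 + 0) ⊢ ··d··> m4
  m3 = 0 | 0 ⊢ (no moves)
  m4 = 0 | (0 + 0) ⊢ (no moves)
LTS(Q): 5 reachable states
  n0 = c.a.(0 | 0) + b.(d.0 | (0 + 0)) ⊢ ··b··> n1, ··c··> n2
  n1 = d.0 | (0 + 0) ⊢ ··d··> n3
  n2 = a.(0 | 0) ⊢ ··a··> n4
  n3 = 0 | (0 + 0) ⊢ (no moves)
  n4 = 0 | 0 ⊢ (no moves)
Run σ = ⟨d⟩ on P: start {m0}
  after d @ step 1: {m2}
  — P admits the full trace.
Run σ = ⟨d⟩ on Q: start {n0}
  after d @ step 1: no successor for Q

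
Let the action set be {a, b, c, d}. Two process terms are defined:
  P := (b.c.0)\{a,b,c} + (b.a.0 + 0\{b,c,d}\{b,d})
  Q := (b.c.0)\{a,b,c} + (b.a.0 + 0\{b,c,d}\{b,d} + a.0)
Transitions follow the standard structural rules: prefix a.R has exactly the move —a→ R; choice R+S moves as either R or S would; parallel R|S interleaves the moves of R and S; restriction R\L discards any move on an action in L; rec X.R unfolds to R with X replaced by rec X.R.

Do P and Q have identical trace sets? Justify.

Reachable graph of P (3 states):
  s0 = (b.c.0)\{a,b,c} + (b.a.0 + 0\{b,c,d}\{b,d}) ⊢ ··b··> s1
  s1 = a.0 ⊢ ··a··> s2
  s2 = 0 ⊢ ·
Reachable graph of Q (3 states):
  t0 = (b.c.0)\{a,b,c} + (b.a.0 + 0\{b,c,d}\{b,d} + a.0) ⊢ ··a··> t1, ··b··> t2
  t1 = 0 ⊢ ·
  t2 = a.0 ⊢ ··a··> t1
Run σ = ⟨a⟩ on Q: start {t0}
  [1] a ⇒ {t1}
  Q completes σ.
Run σ = ⟨a⟩ on P: start {s0}
  [1] a ⇒ no successor for P

trace-distinct — witness ⟨a⟩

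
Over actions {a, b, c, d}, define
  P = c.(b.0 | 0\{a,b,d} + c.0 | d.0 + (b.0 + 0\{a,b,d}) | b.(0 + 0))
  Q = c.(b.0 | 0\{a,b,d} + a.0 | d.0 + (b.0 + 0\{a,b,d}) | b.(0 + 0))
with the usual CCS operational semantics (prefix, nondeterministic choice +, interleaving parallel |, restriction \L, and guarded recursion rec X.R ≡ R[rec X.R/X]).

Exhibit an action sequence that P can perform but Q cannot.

Reachable graph of P (9 states):
  p0 = c.(b.0 | 0\{a,b,d} + c.0 | d.0 + (b.0 + 0\{a,b,d}) | b.(0 + 0)) | —c→ p1
  p1 = b.0 | 0\{a,b,d} + c.0 | d.0 + (b.0 + 0\{a,b,d}) | b.(0 + 0) | —b→ p2, —b→ p3, —b→ p4, —c→ p5, —d→ p6
  p2 = (b.0 + 0\{a,b,d}) | (0 + 0) | —b→ p7
  p3 = 0 | 0\{a,b,d} | deadlocked
  p4 = 0 | b.(0 + 0) | —b→ p7
  p5 = 0 | d.0 | —d→ p8
  p6 = c.0 | 0 | —c→ p8
  p7 = 0 | (0 + 0) | deadlocked
  p8 = 0 | 0 | deadlocked
Reachable graph of Q (9 states):
  q0 = c.(b.0 | 0\{a,b,d} + a.0 | d.0 + (b.0 + 0\{a,b,d}) | b.(0 + 0)) | —c→ q1
  q1 = b.0 | 0\{a,b,d} + a.0 | d.0 + (b.0 + 0\{a,b,d}) | b.(0 + 0) | —a→ q2, —b→ q3, —b→ q4, —b→ q5, —d→ q6
  q2 = 0 | d.0 | —d→ q7
  q3 = (b.0 + 0\{a,b,d}) | (0 + 0) | —b→ q8
  q4 = 0 | 0\{a,b,d} | deadlocked
  q5 = 0 | b.(0 + 0) | —b→ q8
  q6 = a.0 | 0 | —a→ q7
  q7 = 0 | 0 | deadlocked
  q8 = 0 | (0 + 0) | deadlocked
Run σ = ⟨cc⟩ on P: start {p0}
  [1] c ⇒ {p1}
  [2] c ⇒ {p5}
  P completes σ.
Run σ = ⟨cc⟩ on Q: start {q0}
  [1] c ⇒ {q1}
  [2] c ⇒ ∅  — Q cannot continue

cc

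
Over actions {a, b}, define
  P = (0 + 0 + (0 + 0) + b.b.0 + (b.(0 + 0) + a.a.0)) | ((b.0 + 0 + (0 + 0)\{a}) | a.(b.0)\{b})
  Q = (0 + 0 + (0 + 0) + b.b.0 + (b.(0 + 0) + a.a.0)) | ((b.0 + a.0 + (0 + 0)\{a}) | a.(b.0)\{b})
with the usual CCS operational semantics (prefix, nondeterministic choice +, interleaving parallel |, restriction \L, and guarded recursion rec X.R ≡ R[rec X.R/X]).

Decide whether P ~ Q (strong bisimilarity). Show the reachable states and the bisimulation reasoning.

P ≁ Q

P's transition system — 20 states:
  p0 = (0 + 0 + (0 + 0) + b.b.0 + (b.(0 + 0) + a.a.0)) | ((b.0 + 0 + (0 + 0)\{a}) | a.(b.0)\{b}) :: —a→ p1, —a→ p2, —b→ p3, —b→ p4, —b→ p5
  p1 = (0 + 0 + (0 + 0) + b.b.0 + (b.(0 + 0) + a.a.0)) | ((b.0 + 0 + (0 + 0)\{a}) | (b.0)\{b}) :: —a→ p6, —b→ p7, —b→ p8, —b→ p9
  p2 = a.0 | ((b.0 + 0 + (0 + 0)\{a}) | a.(b.0)\{b}) :: —a→ p10, —a→ p6, —b→ p11
  p3 = (0 + 0 + (0 + 0) + b.b.0 + (b.(0 + 0) + a.a.0)) | (0 | a.(b.0)\{b}) :: —a→ p11, —a→ p7, —b→ p12, —b→ p13
  p4 = (0 + 0) | ((b.0 + 0 + (0 + 0)\{a}) | a.(b.0)\{b}) :: —a→ p8, —b→ p12
  p5 = b.0 | ((b.0 + 0 + (0 + 0)\{a}) | a.(b.0)\{b}) :: —a→ p9, —b→ p10, —b→ p13
  p6 = a.0 | ((b.0 + 0 + (0 + 0)\{a}) | (b.0)\{b}) :: —a→ p14, —b→ p15
  p7 = (0 + 0 + (0 + 0) + b.b.0 + (b.(0 + 0) + a.a.0)) | (0 | (b.0)\{b}) :: —a→ p15, —b→ p16, —b→ p17
  p8 = (0 + 0) | ((b.0 + 0 + (0 + 0)\{a}) | (b.0)\{b}) :: —b→ p16
  p9 = b.0 | ((b.0 + 0 + (0 + 0)\{a}) | (b.0)\{b}) :: —b→ p14, —b→ p17
  p10 = 0 | ((b.0 + 0 + (0 + 0)\{a}) | a.(b.0)\{b}) :: —a→ p14, —b→ p18
  p11 = a.0 | (0 | a.(b.0)\{b}) :: —a→ p15, —a→ p18
  p12 = (0 + 0) | (0 | a.(b.0)\{b}) :: —a→ p16
  p13 = b.0 | (0 | a.(b.0)\{b}) :: —a→ p17, —b→ p18
  p14 = 0 | ((b.0 + 0 + (0 + 0)\{a}) | (b.0)\{b}) :: —b→ p19
  p15 = a.0 | (0 | (b.0)\{b}) :: —a→ p19
  p16 = (0 + 0) | (0 | (b.0)\{b}) :: ·
  p17 = b.0 | (0 | (b.0)\{b}) :: —b→ p19
  p18 = 0 | (0 | a.(b.0)\{b}) :: —a→ p19
  p19 = 0 | (0 | (b.0)\{b}) :: ·
Q's transition system — 20 states:
  q0 = (0 + 0 + (0 + 0) + b.b.0 + (b.(0 + 0) + a.a.0)) | ((b.0 + a.0 + (0 + 0)\{a}) | a.(b.0)\{b}) :: —a→ q1, —a→ q2, —a→ q3, —b→ q2, —b→ q4, —b→ q5
  q1 = (0 + 0 + (0 + 0) + b.b.0 + (b.(0 + 0) + a.a.0)) | ((b.0 + a.0 + (0 + 0)\{a}) | (b.0)\{b}) :: —a→ q6, —a→ q7, —b→ q6, —b→ q8, —b→ q9
  q2 = (0 + 0 + (0 + 0) + b.b.0 + (b.(0 + 0) + a.a.0)) | (0 | a.(b.0)\{b}) :: —a→ q10, —a→ q6, —b→ q11, —b→ q12
  q3 = a.0 | ((b.0 + a.0 + (0 + 0)\{a}) | a.(b.0)\{b}) :: —a→ q10, —a→ q13, —a→ q7, —b→ q10
  q4 = (0 + 0) | ((b.0 + a.0 + (0 + 0)\{a}) | a.(b.0)\{b}) :: —a→ q11, —a→ q8, —b→ q11
  q5 = b.0 | ((b.0 + a.0 + (0 + 0)\{a}) | a.(b.0)\{b}) :: —a→ q12, —a→ q9, —b→ q12, —b→ q13
  q6 = (0 + 0 + (0 + 0) + b.b.0 + (b.(0 + 0) + a.a.0)) | (0 | (b.0)\{b}) :: —a→ q14, —b→ q15, —b→ q16
  q7 = a.0 | ((b.0 + a.0 + (0 + 0)\{a}) | (b.0)\{b}) :: —a→ q14, —a→ q17, —b→ q14
  q8 = (0 + 0) | ((b.0 + a.0 + (0 + 0)\{a}) | (b.0)\{b}) :: —a→ q15, —b→ q15
  q9 = b.0 | ((b.0 + a.0 + (0 + 0)\{a}) | (b.0)\{b}) :: —a→ q16, —b→ q16, —b→ q17
  q10 = a.0 | (0 | a.(b.0)\{b}) :: —a→ q14, —a→ q18
  q11 = (0 + 0) | (0 | a.(b.0)\{b}) :: —a→ q15
  q12 = b.0 | (0 | a.(b.0)\{b}) :: —a→ q16, —b→ q18
  q13 = 0 | ((b.0 + a.0 + (0 + 0)\{a}) | a.(b.0)\{b}) :: —a→ q17, —a→ q18, —b→ q18
  q14 = a.0 | (0 | (b.0)\{b}) :: —a→ q19
  q15 = (0 + 0) | (0 | (b.0)\{b}) :: ·
  q16 = b.0 | (0 | (b.0)\{b}) :: —b→ q19
  q17 = 0 | ((b.0 + a.0 + (0 + 0)\{a}) | (b.0)\{b}) :: —a→ q19, —b→ q19
  q18 = 0 | (0 | a.(b.0)\{b}) :: —a→ q19
  q19 = 0 | (0 | (b.0)\{b}) :: ·
Bisimilarity quotient blocks:
  B0 = {p0}
  B1 = {p2}
  B2 = {p10, p13, p4, p6, q12}
  B3 = {p14, p17, p8, q16}
  B4 = {p16, p19, q15, q19}
  B5 = {p12, p15, p18, q11, q14, q18}
  B6 = {p11, q10}
  B7 = {p1}
  B8 = {p9}
  B9 = {p7, q6}
  B10 = {p3, q2}
  B11 = {p5}
  B12 = {q0}
  B13 = {q5}
  B14 = {q9}
  B15 = {q17, q8}
  B16 = {q13, q4, q7}
  B17 = {q1}
  B18 = {q3}
p0 ∈ B0, q0 ∈ B12 → different blocks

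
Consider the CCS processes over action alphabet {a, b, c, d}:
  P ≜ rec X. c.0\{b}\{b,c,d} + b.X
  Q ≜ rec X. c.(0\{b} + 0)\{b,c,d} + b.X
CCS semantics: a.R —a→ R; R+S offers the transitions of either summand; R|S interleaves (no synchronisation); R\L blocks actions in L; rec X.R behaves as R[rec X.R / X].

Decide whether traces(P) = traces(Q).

Reachable graph of P (2 states):
  u0 = rec X. c.0\{b}\{b,c,d} + b.X → —b→ u0, —c→ u1
  u1 = 0\{b}\{b,c,d} → ∅
Reachable graph of Q (2 states):
  v0 = rec X. c.(0\{b} + 0)\{b,c,d} + b.X → —b→ v0, —c→ v1
  v1 = (0\{b} + 0)\{b,c,d} → ∅
Partition-refinement fixed point:
  B0 = {u0, v0}
  B1 = {u1, v1}
u0 ∈ B0, v0 ∈ B0 → same block
Bisimilar ⇒ trace-equivalent.

traces(P) = traces(Q)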